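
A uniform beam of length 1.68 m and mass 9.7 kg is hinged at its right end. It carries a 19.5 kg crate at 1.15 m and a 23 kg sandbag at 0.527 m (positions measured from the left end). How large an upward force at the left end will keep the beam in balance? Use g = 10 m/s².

F ≈ 268 N

Choose the right end as the axis so the unknown pivot reaction has zero arm there.
Beam weight: 9.7 × 10 = 97 N down at 0.84 m → arm 0.84 m, τ = 97 × 0.84 = 81.48 N·m counterclockwise.
Crate: 19.5 × 10 = 195 N down at 1.15 m → arm 0.53 m, τ = 195 × 0.53 = 103.4 N·m counterclockwise.
Sandbag: 23 × 10 = 230 N down at 0.527 m → arm 1.153 m, τ = 230 × 1.153 = 265.2 N·m counterclockwise.
Net moment of the loads = 450.1 N·m counterclockwise.
The upward force F acts at the left end, arm 1.68 m, giving F × 1.68 clockwise.
For rotational equilibrium, F × 1.68 = 450.1, so F = 450.1 / 1.68 = 268 N.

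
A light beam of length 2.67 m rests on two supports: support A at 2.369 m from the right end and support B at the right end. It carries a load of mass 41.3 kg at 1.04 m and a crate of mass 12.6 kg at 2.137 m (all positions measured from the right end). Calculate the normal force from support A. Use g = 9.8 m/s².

Sum moments about support B (its reaction then has zero moment arm).
Load: 41.3 × 9.8 = 404.7 N down at 1.04 m → arm 1.04 m, τ = 404.7 × 1.04 = 420.9 N·m counterclockwise.
Crate: 12.6 × 9.8 = 123.5 N down at 2.137 m → arm 2.137 m, τ = 123.5 × 2.137 = 263.9 N·m counterclockwise.
Net load moment about support B = 684.8 N·m counterclockwise.
Reaction R at support A is upward at 2.369 m, arm 2.369 m → moment R × 2.369 clockwise.
Στ = 0 ⇒ R × 2.369 = 684.8 ⇒ R = 289 N.

R_A ≈ 289 N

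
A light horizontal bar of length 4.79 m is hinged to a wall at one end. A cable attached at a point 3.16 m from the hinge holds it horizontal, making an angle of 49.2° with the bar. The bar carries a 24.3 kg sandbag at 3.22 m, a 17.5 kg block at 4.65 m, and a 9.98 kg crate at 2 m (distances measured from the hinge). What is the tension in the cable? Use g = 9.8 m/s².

Sum moments about the hinge (the unknown hinge reaction has zero arm there).
Sandbag: 24.3 × 9.8 = 238.1 N down at 3.22 m → arm 3.22 m, τ = 238.1 × 3.22 = 766.7 N·m clockwise.
Block: 17.5 × 9.8 = 171.5 N down at 4.65 m → arm 4.65 m, τ = 171.5 × 4.65 = 797.5 N·m clockwise.
Crate: 9.98 × 9.8 = 97.8 N down at 2 m → arm 2 m, τ = 97.8 × 2 = 195.6 N·m clockwise.
Total clockwise load moment = 1760 N·m.
The cable tension T acts at 3.16 m; only its component perpendicular to the bar, T sinθ, produces torque. sin 49.2° = 0.757.
Setting net torque to zero: T × 3.16 × 0.757 = 1760 → T = 1760 / 2.392 = 736 N.

T ≈ 736 N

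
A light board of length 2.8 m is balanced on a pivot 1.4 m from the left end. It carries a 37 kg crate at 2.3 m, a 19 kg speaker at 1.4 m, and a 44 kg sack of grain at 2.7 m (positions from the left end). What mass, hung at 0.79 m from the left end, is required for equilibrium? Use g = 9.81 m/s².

m ≈ 148 kg

Take moments about the pivot (at 1.4 m from the left end).
Crate: 37 × 9.81 = 363 N down at 2.3 m → arm 0.9 m, τ = 363 × 0.9 = 326.7 N·m clockwise.
Speaker: acts at the pivot, moment arm 0 → no torque.
Sack of grain: 44 × 9.81 = 431.6 N down at 2.7 m → arm 1.3 m, τ = 431.6 × 1.3 = 561.1 N·m clockwise.
Net moment of known loads = 887.8 N·m clockwise.
An unknown mass m at 0.79 m has arm 0.61 m; its moment is m·g·0.61 counterclockwise.
Στ = 0 ⇒ m × 9.81 × 0.61 = 887.8 ⇒ m = 887.8 / (9.81 × 0.61) = 148 kg.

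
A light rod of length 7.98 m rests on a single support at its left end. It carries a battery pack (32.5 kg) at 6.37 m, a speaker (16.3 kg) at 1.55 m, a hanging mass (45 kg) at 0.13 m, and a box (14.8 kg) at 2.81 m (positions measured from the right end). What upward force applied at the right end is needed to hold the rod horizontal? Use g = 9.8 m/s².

Take moments about the left end.
Battery pack: 32.5 × 9.8 = 318.5 N down at 6.37 m → arm 1.61 m, τ = 318.5 × 1.61 = 512.8 N·m clockwise.
Speaker: 16.3 × 9.8 = 159.7 N down at 1.55 m → arm 6.43 m, τ = 159.7 × 6.43 = 1027 N·m clockwise.
Hanging mass: 45 × 9.8 = 441 N down at 0.13 m → arm 7.85 m, τ = 441 × 7.85 = 3462 N·m clockwise.
Box: 14.8 × 9.8 = 145 N down at 2.81 m → arm 5.17 m, τ = 145 × 5.17 = 749.6 N·m clockwise.
Net moment of the loads = 5751 N·m clockwise.
The upward force F acts at the right end, arm 7.98 m, giving F × 7.98 counterclockwise.
Balancing moments: F × 7.98 = 5751, giving F = 5751 / 7.98 = 721 N.

F ≈ 721 N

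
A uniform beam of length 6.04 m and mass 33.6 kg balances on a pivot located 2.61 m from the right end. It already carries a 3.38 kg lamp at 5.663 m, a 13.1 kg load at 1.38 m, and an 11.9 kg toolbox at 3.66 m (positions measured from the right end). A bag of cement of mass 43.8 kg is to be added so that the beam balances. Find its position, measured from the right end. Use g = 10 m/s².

Sum moments about the pivot (at 2.61 m from the right end) (the support reaction has zero arm there).
Beam weight: 33.6 × 10 = 336 N down at 3.02 m → arm 0.41 m, τ = 336 × 0.41 = 137.8 N·m counterclockwise.
Lamp: 3.38 × 10 = 33.8 N down at 5.663 m → arm 3.053 m, τ = 33.8 × 3.053 = 103.2 N·m counterclockwise.
Load: 13.1 × 10 = 131 N down at 1.38 m → arm 1.23 m, τ = 131 × 1.23 = 161.1 N·m clockwise.
Toolbox: 11.9 × 10 = 119 N down at 3.66 m → arm 1.05 m, τ = 119 × 1.05 = 125 N·m counterclockwise.
Net moment of existing loads = 204.9 N·m counterclockwise.
The bag of cement weighs 43.8 × 10 = 438 N and must supply an equal clockwise moment, so its lever arm about the pivot is 204.9 / 438 = 0.468 m.
That puts it at 2.61 − 0.468 = 2.14 m from the right end.

x ≈ 2.14 m from the right end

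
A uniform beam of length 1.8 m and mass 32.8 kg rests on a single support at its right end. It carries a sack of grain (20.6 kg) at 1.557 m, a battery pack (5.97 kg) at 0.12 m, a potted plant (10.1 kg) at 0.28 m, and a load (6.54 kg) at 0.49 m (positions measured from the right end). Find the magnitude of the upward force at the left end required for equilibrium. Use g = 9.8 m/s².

Choose the right end as the axis so the unknown pivot reaction has zero arm there.
Beam weight: 32.8 × 9.8 = 321.4 N down at 0.9 m → arm 0.9 m, τ = 321.4 × 0.9 = 289.3 N·m counterclockwise.
Sack of grain: 20.6 × 9.8 = 201.9 N down at 1.557 m → arm 1.557 m, τ = 201.9 × 1.557 = 314.4 N·m counterclockwise.
Battery pack: 5.97 × 9.8 = 58.51 N down at 0.12 m → arm 0.12 m, τ = 58.51 × 0.12 = 7.021 N·m counterclockwise.
Potted plant: 10.1 × 9.8 = 98.98 N down at 0.28 m → arm 0.28 m, τ = 98.98 × 0.28 = 27.71 N·m counterclockwise.
Load: 6.54 × 9.8 = 64.09 N down at 0.49 m → arm 0.49 m, τ = 64.09 × 0.49 = 31.4 N·m counterclockwise.
Net moment of the loads = 669.8 N·m counterclockwise.
The upward force F acts at the left end, arm 1.8 m, giving F × 1.8 clockwise.
Setting net torque to zero: F × 1.8 = 669.8 → F = 669.8 / 1.8 = 372 N.

F ≈ 372 N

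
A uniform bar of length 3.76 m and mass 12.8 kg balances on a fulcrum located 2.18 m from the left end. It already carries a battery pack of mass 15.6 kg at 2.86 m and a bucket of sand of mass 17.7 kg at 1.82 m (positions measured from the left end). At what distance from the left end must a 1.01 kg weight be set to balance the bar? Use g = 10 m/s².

Take moments about the fulcrum (at 2.18 m from the left end).
Beam weight: 12.8 × 10 = 128 N down at 1.88 m → arm 0.3 m, τ = 128 × 0.3 = 38.4 N·m counterclockwise.
Battery pack: 15.6 × 10 = 156 N down at 2.86 m → arm 0.68 m, τ = 156 × 0.68 = 106.1 N·m clockwise.
Bucket of sand: 17.7 × 10 = 177 N down at 1.82 m → arm 0.36 m, τ = 177 × 0.36 = 63.72 N·m counterclockwise.
Net moment of existing loads = 3.98 N·m clockwise.
The weight weighs 1.01 × 10 = 10.1 N and must supply an equal counterclockwise moment, so its lever arm about the fulcrum is 3.98 / 10.1 = 0.394 m.
That puts it at 2.18 − 0.394 = 1.79 m from the left end.

x ≈ 1.79 m from the left end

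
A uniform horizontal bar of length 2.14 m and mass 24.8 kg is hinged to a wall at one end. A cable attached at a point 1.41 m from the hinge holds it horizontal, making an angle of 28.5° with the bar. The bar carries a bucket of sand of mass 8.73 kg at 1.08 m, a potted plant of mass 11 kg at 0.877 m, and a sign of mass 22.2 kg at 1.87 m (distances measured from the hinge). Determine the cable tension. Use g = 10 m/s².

T ≈ 1290 N

Take moments about the hinge.
Beam weight: 24.8 × 10 = 248 N down at 1.07 m → arm 1.07 m, τ = 248 × 1.07 = 265.4 N·m clockwise.
Bucket of sand: 8.73 × 10 = 87.3 N down at 1.08 m → arm 1.08 m, τ = 87.3 × 1.08 = 94.28 N·m clockwise.
Potted plant: 11 × 10 = 110 N down at 0.877 m → arm 0.877 m, τ = 110 × 0.877 = 96.47 N·m clockwise.
Sign: 22.2 × 10 = 222 N down at 1.87 m → arm 1.87 m, τ = 222 × 1.87 = 415.1 N·m clockwise.
Total clockwise load moment = 871.2 N·m.
The cable tension T acts at 1.41 m; only its component perpendicular to the bar, T sinθ, produces torque. sin 28.5° = 0.4772.
Balancing moments: T × 1.41 × 0.4772 = 871.2, giving T = 871.2 / 0.6729 = 1290 N.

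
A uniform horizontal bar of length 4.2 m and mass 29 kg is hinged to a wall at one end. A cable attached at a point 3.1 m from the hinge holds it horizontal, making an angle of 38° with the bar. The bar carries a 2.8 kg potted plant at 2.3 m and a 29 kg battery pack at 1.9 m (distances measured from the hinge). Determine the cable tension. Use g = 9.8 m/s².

T ≈ 629 N

Taking torques about the hinge:
Beam weight: 29 × 9.8 = 284.2 N down at 2.1 m → arm 2.1 m, τ = 284.2 × 2.1 = 596.8 N·m clockwise.
Potted plant: 2.8 × 9.8 = 27.44 N down at 2.3 m → arm 2.3 m, τ = 27.44 × 2.3 = 63.11 N·m clockwise.
Battery pack: 29 × 9.8 = 284.2 N down at 1.9 m → arm 1.9 m, τ = 284.2 × 1.9 = 540 N·m clockwise.
Total clockwise load moment = 1200 N·m.
The cable tension T acts at 3.1 m; only its component perpendicular to the bar, T sinθ, produces torque. sin 38° = 0.6157.
Setting net torque to zero: T × 3.1 × 0.6157 = 1200 → T = 1200 / 1.909 = 629 N.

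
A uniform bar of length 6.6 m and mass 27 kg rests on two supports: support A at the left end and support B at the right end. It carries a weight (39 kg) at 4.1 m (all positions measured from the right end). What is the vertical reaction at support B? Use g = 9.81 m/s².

R_B ≈ 277 N

Sum moments about support A (its reaction then has zero moment arm).
Beam weight: 27 × 9.81 = 264.9 N down at 3.3 m → arm 3.3 m, τ = 264.9 × 3.3 = 874.2 N·m clockwise.
Weight: 39 × 9.81 = 382.6 N down at 4.1 m → arm 2.5 m, τ = 382.6 × 2.5 = 956.5 N·m clockwise.
Net load moment about support A = 1831 N·m clockwise.
Reaction R at support B is upward at 0 m, arm 6.6 m → moment R × 6.6 counterclockwise.
Balancing moments: R × 6.6 = 1831, giving R = 277 N.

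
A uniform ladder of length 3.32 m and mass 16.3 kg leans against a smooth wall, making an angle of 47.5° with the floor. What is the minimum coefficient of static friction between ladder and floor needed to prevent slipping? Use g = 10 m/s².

μ_min ≈ 0.458

Take moments about the foot of the ladder.
Ladder weight 16.3×10 = 163 N acts at 1.66 m along the ladder; its horizontal arm is 1.66·cos47.5° = 1.121 m → τ = 182.7 N·m clockwise.
Wall normal N acts horizontally at the top; its moment arm is the height L sinθ = 3.32·sin47.5° = 2.448 m, counterclockwise.
Setting net torque to zero: N × 2.448 = 182.7 → N = 74.63 N.
ΣFx = 0 ⇒ f = N_wall = 74.63 N. ΣFy = 0 ⇒ N_floor = 163 N.
μ_min = f / N_floor = 74.63 / 163 = 0.458.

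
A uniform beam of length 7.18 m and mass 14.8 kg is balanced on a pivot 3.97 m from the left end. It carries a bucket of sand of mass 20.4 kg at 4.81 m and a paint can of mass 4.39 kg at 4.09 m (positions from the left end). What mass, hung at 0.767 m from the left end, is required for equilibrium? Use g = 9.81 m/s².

Taking torques about the pivot (at 3.97 m from the left end):
Beam weight: 14.8 × 9.81 = 145.2 N down at 3.59 m → arm 0.38 m, τ = 145.2 × 0.38 = 55.18 N·m counterclockwise.
Bucket of sand: 20.4 × 9.81 = 200.1 N down at 4.81 m → arm 0.84 m, τ = 200.1 × 0.84 = 168.1 N·m clockwise.
Paint can: 4.39 × 9.81 = 43.07 N down at 4.09 m → arm 0.12 m, τ = 43.07 × 0.12 = 5.168 N·m clockwise.
Net moment of known loads = 118.1 N·m clockwise.
An unknown mass m at 0.767 m has arm 3.203 m; its moment is m·g·3.203 counterclockwise.
Balancing moments: m × 9.81 × 3.203 = 118.1, giving m = 118.1 / (9.81 × 3.203) = 3.76 kg.

m ≈ 3.76 kg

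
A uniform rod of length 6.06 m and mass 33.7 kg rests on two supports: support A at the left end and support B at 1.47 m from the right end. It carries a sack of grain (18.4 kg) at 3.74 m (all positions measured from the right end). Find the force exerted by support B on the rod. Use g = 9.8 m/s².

R_B ≈ 309 N

About support A:
Beam weight: 33.7 × 9.8 = 330.3 N down at 3.03 m → arm 3.03 m, τ = 330.3 × 3.03 = 1001 N·m clockwise.
Sack of grain: 18.4 × 9.8 = 180.3 N down at 3.74 m → arm 2.32 m, τ = 180.3 × 2.32 = 418.3 N·m clockwise.
Net load moment about support A = 1419 N·m clockwise.
Reaction R at support B is upward at 1.47 m, arm 4.59 m → moment R × 4.59 counterclockwise.
Balancing moments: R × 4.59 = 1419, giving R = 309 N.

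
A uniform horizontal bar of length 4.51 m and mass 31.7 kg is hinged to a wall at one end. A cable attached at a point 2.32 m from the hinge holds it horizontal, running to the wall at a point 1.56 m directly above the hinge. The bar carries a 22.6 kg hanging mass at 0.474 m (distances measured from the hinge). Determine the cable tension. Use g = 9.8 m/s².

Choose the hinge as the axis so the unknown hinge reaction has zero arm there.
Beam weight: 31.7 × 9.8 = 310.7 N down at 2.255 m → arm 2.255 m, τ = 310.7 × 2.255 = 700.6 N·m clockwise.
Hanging mass: 22.6 × 9.8 = 221.5 N down at 0.474 m → arm 0.474 m, τ = 221.5 × 0.474 = 105 N·m clockwise.
Total clockwise load moment = 805.6 N·m.
The cable tension T acts at 2.32 m; only its component perpendicular to the bar, T sinθ, produces torque. sinθ = h/√(h²+d²) = 1.56/√(1.56²+2.32²) = 0.558.
For rotational equilibrium, T × 2.32 × 0.558 = 805.6, so T = 805.6 / 1.295 = 622 N.

T ≈ 622 N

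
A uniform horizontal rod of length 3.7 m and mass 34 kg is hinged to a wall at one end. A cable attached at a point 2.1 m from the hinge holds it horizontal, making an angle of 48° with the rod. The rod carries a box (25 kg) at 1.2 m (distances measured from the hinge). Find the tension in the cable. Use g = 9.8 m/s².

T ≈ 583 N

Sum moments about the hinge (the unknown hinge reaction has zero arm there).
Beam weight: 34 × 9.8 = 333.2 N down at 1.85 m → arm 1.85 m, τ = 333.2 × 1.85 = 616.4 N·m clockwise.
Box: 25 × 9.8 = 245 N down at 1.2 m → arm 1.2 m, τ = 245 × 1.2 = 294 N·m clockwise.
Total clockwise load moment = 910.4 N·m.
The cable tension T acts at 2.1 m; only its component perpendicular to the rod, T sinθ, produces torque. sin 48° = 0.7431.
For rotational equilibrium, T × 2.1 × 0.7431 = 910.4, so T = 910.4 / 1.561 = 583 N.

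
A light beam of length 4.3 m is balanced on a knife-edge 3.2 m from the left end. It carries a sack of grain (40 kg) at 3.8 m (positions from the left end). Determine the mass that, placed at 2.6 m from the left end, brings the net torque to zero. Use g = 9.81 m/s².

Taking torques about the knife-edge (at 3.2 m from the left end):
Sack of grain: 40 × 9.81 = 392.4 N down at 3.8 m → arm 0.6 m, τ = 392.4 × 0.6 = 235.4 N·m clockwise.
Net moment of known loads = 235.4 N·m clockwise.
An unknown mass m at 2.6 m has arm 0.6 m; its moment is m·g·0.6 counterclockwise.
For rotational equilibrium, m × 9.81 × 0.6 = 235.4, so m = 235.4 / (9.81 × 0.6) = 40 kg.

m ≈ 40 kg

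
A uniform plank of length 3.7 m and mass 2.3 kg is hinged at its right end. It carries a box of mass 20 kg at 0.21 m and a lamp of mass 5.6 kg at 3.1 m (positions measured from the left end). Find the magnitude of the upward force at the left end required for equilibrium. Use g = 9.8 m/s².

F ≈ 205 N

Take moments about the right end.
Beam weight: 2.3 × 9.8 = 22.54 N down at 1.85 m → arm 1.85 m, τ = 22.54 × 1.85 = 41.7 N·m counterclockwise.
Box: 20 × 9.8 = 196 N down at 0.21 m → arm 3.49 m, τ = 196 × 3.49 = 684 N·m counterclockwise.
Lamp: 5.6 × 9.8 = 54.88 N down at 3.1 m → arm 0.6 m, τ = 54.88 × 0.6 = 32.93 N·m counterclockwise.
Net moment of the loads = 758.6 N·m counterclockwise.
The upward force F acts at the left end, arm 3.7 m, giving F × 3.7 clockwise.
For rotational equilibrium, F × 3.7 = 758.6, so F = 758.6 / 3.7 = 205 N.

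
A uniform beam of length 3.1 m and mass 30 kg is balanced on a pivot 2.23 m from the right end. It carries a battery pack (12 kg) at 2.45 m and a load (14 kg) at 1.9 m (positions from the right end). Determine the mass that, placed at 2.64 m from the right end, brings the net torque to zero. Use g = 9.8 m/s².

Take moments about the pivot (at 2.23 m from the right end).
Beam weight: 30 × 9.8 = 294 N down at 1.55 m → arm 0.68 m, τ = 294 × 0.68 = 199.9 N·m clockwise.
Battery pack: 12 × 9.8 = 117.6 N down at 2.45 m → arm 0.22 m, τ = 117.6 × 0.22 = 25.87 N·m counterclockwise.
Load: 14 × 9.8 = 137.2 N down at 1.9 m → arm 0.33 m, τ = 137.2 × 0.33 = 45.28 N·m clockwise.
Net moment of known loads = 219.3 N·m clockwise.
An unknown mass m at 2.64 m has arm 0.41 m; its moment is m·g·0.41 counterclockwise.
For rotational equilibrium, m × 9.8 × 0.41 = 219.3, so m = 219.3 / (9.8 × 0.41) = 54.6 kg.

m ≈ 54.6 kg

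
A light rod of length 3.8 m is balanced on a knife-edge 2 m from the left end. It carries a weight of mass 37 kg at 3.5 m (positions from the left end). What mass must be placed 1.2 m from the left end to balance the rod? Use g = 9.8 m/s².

m ≈ 69.4 kg

Take moments about the knife-edge (at 2 m from the left end).
Weight: 37 × 9.8 = 362.6 N down at 3.5 m → arm 1.5 m, τ = 362.6 × 1.5 = 543.9 N·m clockwise.
Net moment of known loads = 543.9 N·m clockwise.
An unknown mass m at 1.2 m has arm 0.8 m; its moment is m·g·0.8 counterclockwise.
Balancing moments: m × 9.8 × 0.8 = 543.9, giving m = 543.9 / (9.8 × 0.8) = 69.4 kg.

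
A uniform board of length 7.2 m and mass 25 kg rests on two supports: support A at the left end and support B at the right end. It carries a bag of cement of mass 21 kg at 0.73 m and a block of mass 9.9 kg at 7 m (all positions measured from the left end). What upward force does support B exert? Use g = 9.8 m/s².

Taking torques about support A:
Beam weight: 25 × 9.8 = 245 N down at 3.6 m → arm 3.6 m, τ = 245 × 3.6 = 882 N·m clockwise.
Bag of cement: 21 × 9.8 = 205.8 N down at 0.73 m → arm 0.73 m, τ = 205.8 × 0.73 = 150.2 N·m clockwise.
Block: 9.9 × 9.8 = 97.02 N down at 7 m → arm 7 m, τ = 97.02 × 7 = 679.1 N·m clockwise.
Net load moment about support A = 1711 N·m clockwise.
Reaction R at support B is upward at 7.2 m, arm 7.2 m → moment R × 7.2 counterclockwise.
Setting net torque to zero: R × 7.2 = 1711 → R = 238 N.

R_B ≈ 238 N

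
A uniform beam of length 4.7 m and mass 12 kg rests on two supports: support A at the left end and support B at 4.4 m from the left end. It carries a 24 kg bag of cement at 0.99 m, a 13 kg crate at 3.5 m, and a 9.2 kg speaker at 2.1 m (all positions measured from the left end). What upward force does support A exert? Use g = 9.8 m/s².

R_A ≈ 310 N

Taking torques about support B:
Beam weight: 12 × 9.8 = 117.6 N down at 2.35 m → arm 2.05 m, τ = 117.6 × 2.05 = 241.1 N·m counterclockwise.
Bag of cement: 24 × 9.8 = 235.2 N down at 0.99 m → arm 3.41 m, τ = 235.2 × 3.41 = 802 N·m counterclockwise.
Crate: 13 × 9.8 = 127.4 N down at 3.5 m → arm 0.9 m, τ = 127.4 × 0.9 = 114.7 N·m counterclockwise.
Speaker: 9.2 × 9.8 = 90.16 N down at 2.1 m → arm 2.3 m, τ = 90.16 × 2.3 = 207.4 N·m counterclockwise.
Net load moment about support B = 1365 N·m counterclockwise.
Reaction R at support A is upward at 0 m, arm 4.4 m → moment R × 4.4 clockwise.
Balancing moments: R × 4.4 = 1365, giving R = 310 N.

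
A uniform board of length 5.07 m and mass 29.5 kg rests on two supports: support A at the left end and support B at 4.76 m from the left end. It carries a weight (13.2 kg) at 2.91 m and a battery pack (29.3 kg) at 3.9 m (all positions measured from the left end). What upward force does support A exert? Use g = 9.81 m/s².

R_A ≈ 238 N

Take moments about support B.
Beam weight: 29.5 × 9.81 = 289.4 N down at 2.535 m → arm 2.225 m, τ = 289.4 × 2.225 = 643.9 N·m counterclockwise.
Weight: 13.2 × 9.81 = 129.5 N down at 2.91 m → arm 1.85 m, τ = 129.5 × 1.85 = 239.6 N·m counterclockwise.
Battery pack: 29.3 × 9.81 = 287.4 N down at 3.9 m → arm 0.86 m, τ = 287.4 × 0.86 = 247.2 N·m counterclockwise.
Net load moment about support B = 1131 N·m counterclockwise.
Reaction R at support A is upward at 0 m, arm 4.76 m → moment R × 4.76 clockwise.
For rotational equilibrium, R × 4.76 = 1131, so R = 238 N.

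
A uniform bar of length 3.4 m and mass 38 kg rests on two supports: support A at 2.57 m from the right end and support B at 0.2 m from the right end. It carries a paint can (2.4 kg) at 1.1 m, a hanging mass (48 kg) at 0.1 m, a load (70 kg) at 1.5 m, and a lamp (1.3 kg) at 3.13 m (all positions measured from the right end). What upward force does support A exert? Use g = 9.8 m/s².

Choose support B as the axis so its reaction then has zero moment arm.
Beam weight: 38 × 9.8 = 372.4 N down at 1.7 m → arm 1.5 m, τ = 372.4 × 1.5 = 558.6 N·m counterclockwise.
Paint can: 2.4 × 9.8 = 23.52 N down at 1.1 m → arm 0.9 m, τ = 23.52 × 0.9 = 21.17 N·m counterclockwise.
Hanging mass: 48 × 9.8 = 470.4 N down at 0.1 m → arm 0.1 m, τ = 470.4 × 0.1 = 47.04 N·m clockwise.
Load: 70 × 9.8 = 686 N down at 1.5 m → arm 1.3 m, τ = 686 × 1.3 = 891.8 N·m counterclockwise.
Lamp: 1.3 × 9.8 = 12.74 N down at 3.13 m → arm 2.93 m, τ = 12.74 × 2.93 = 37.33 N·m counterclockwise.
Net load moment about support B = 1462 N·m counterclockwise.
Reaction R at support A is upward at 2.57 m, arm 2.37 m → moment R × 2.37 clockwise.
Setting net torque to zero: R × 2.37 = 1462 → R = 617 N.

R_A ≈ 617 N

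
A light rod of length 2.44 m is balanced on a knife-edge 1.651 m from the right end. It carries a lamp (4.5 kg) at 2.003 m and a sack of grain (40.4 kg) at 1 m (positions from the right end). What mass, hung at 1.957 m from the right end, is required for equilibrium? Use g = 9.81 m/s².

Sum moments about the knife-edge (at 1.651 m from the right end) (the support reaction has zero arm there).
Lamp: 4.5 × 9.81 = 44.15 N down at 2.003 m → arm 0.352 m, τ = 44.15 × 0.352 = 15.54 N·m counterclockwise.
Sack of grain: 40.4 × 9.81 = 396.3 N down at 1 m → arm 0.651 m, τ = 396.3 × 0.651 = 258 N·m clockwise.
Net moment of known loads = 242.5 N·m clockwise.
An unknown mass m at 1.957 m has arm 0.306 m; its moment is m·g·0.306 counterclockwise.
Balancing moments: m × 9.81 × 0.306 = 242.5, giving m = 242.5 / (9.81 × 0.306) = 80.8 kg.

m ≈ 80.8 kg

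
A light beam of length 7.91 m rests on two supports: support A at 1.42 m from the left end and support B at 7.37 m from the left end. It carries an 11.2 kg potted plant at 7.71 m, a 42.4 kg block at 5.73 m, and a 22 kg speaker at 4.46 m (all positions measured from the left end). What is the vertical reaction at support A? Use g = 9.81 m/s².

R_A ≈ 214 N

About support B:
Potted plant: 11.2 × 9.81 = 109.9 N down at 7.71 m → arm 0.34 m, τ = 109.9 × 0.34 = 37.37 N·m clockwise.
Block: 42.4 × 9.81 = 415.9 N down at 5.73 m → arm 1.64 m, τ = 415.9 × 1.64 = 682.1 N·m counterclockwise.
Speaker: 22 × 9.81 = 215.8 N down at 4.46 m → arm 2.91 m, τ = 215.8 × 2.91 = 628 N·m counterclockwise.
Net load moment about support B = 1273 N·m counterclockwise.
Reaction R at support A is upward at 1.42 m, arm 5.95 m → moment R × 5.95 clockwise.
Balancing moments: R × 5.95 = 1273, giving R = 214 N.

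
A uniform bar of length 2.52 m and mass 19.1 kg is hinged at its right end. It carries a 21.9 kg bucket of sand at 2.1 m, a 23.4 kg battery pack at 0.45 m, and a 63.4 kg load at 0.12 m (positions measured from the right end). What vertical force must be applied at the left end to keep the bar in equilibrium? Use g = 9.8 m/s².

Choose the right end as the axis so the unknown pivot reaction has zero arm there.
Beam weight: 19.1 × 9.8 = 187.2 N down at 1.26 m → arm 1.26 m, τ = 187.2 × 1.26 = 235.9 N·m counterclockwise.
Bucket of sand: 21.9 × 9.8 = 214.6 N down at 2.1 m → arm 2.1 m, τ = 214.6 × 2.1 = 450.7 N·m counterclockwise.
Battery pack: 23.4 × 9.8 = 229.3 N down at 0.45 m → arm 0.45 m, τ = 229.3 × 0.45 = 103.2 N·m counterclockwise.
Load: 63.4 × 9.8 = 621.3 N down at 0.12 m → arm 0.12 m, τ = 621.3 × 0.12 = 74.56 N·m counterclockwise.
Net moment of the loads = 864.4 N·m counterclockwise.
The upward force F acts at the left end, arm 2.52 m, giving F × 2.52 clockwise.
For rotational equilibrium, F × 2.52 = 864.4, so F = 864.4 / 2.52 = 343 N.

F ≈ 343 N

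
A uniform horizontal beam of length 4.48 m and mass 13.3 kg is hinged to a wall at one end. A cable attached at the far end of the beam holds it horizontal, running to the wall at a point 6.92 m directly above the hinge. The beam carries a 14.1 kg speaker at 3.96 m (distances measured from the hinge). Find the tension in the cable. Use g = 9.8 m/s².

Take moments about the hinge.
Beam weight: 13.3 × 9.8 = 130.3 N down at 2.24 m → arm 2.24 m, τ = 130.3 × 2.24 = 291.9 N·m clockwise.
Speaker: 14.1 × 9.8 = 138.2 N down at 3.96 m → arm 3.96 m, τ = 138.2 × 3.96 = 547.3 N·m clockwise.
Total clockwise load moment = 839.2 N·m.
The cable tension T acts at 4.48 m; only its component perpendicular to the beam, T sinθ, produces torque. sinθ = h/√(h²+d²) = 6.92/√(6.92²+4.48²) = 0.8394.
Setting net torque to zero: T × 4.48 × 0.8394 = 839.2 → T = 839.2 / 3.761 = 223 N.

T ≈ 223 N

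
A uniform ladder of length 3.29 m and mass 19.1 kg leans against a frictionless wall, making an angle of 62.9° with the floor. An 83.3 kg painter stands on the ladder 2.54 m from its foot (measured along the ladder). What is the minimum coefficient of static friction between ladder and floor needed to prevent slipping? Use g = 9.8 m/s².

μ_min ≈ 0.369

Taking torques about the foot of the ladder:
Ladder weight 19.1×9.8 = 187.2 N acts at 1.645 m along the ladder; its horizontal arm is 1.645·cos62.9° = 0.7494 m → τ = 140.3 N·m clockwise.
Painter: 83.3×9.8 = 816.3 N at 2.54 m → arm 1.157 m → τ = 944.5 N·m clockwise.
Wall normal N acts horizontally at the top; its moment arm is the height L sinθ = 3.29·sin62.9° = 2.929 m, counterclockwise.
Στ = 0 ⇒ N × 2.929 = 1085 ⇒ N = 370.4 N.
ΣFx = 0 ⇒ f = N_wall = 370.4 N. ΣFy = 0 ⇒ N_floor = 1004 N.
μ_min = f / N_floor = 370.4 / 1004 = 0.369.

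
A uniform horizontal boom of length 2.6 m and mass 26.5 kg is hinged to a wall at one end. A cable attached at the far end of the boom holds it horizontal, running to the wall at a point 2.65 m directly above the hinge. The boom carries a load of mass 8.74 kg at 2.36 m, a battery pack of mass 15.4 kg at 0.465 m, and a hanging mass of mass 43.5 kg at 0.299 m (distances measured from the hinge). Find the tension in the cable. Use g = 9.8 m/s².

T ≈ 397 N

Taking torques about the hinge:
Beam weight: 26.5 × 9.8 = 259.7 N down at 1.3 m → arm 1.3 m, τ = 259.7 × 1.3 = 337.6 N·m clockwise.
Load: 8.74 × 9.8 = 85.65 N down at 2.36 m → arm 2.36 m, τ = 85.65 × 2.36 = 202.1 N·m clockwise.
Battery pack: 15.4 × 9.8 = 150.9 N down at 0.465 m → arm 0.465 m, τ = 150.9 × 0.465 = 70.17 N·m clockwise.
Hanging mass: 43.5 × 9.8 = 426.3 N down at 0.299 m → arm 0.299 m, τ = 426.3 × 0.299 = 127.5 N·m clockwise.
Total clockwise load moment = 737.4 N·m.
The cable tension T acts at 2.6 m; only its component perpendicular to the boom, T sinθ, produces torque. sinθ = h/√(h²+d²) = 2.65/√(2.65²+2.6²) = 0.7138.
For rotational equilibrium, T × 2.6 × 0.7138 = 737.4, so T = 737.4 / 1.856 = 397 N.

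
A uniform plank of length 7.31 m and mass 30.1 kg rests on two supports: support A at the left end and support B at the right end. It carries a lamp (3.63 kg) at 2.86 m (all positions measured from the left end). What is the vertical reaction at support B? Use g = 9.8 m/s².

Taking torques about support A:
Beam weight: 30.1 × 9.8 = 295 N down at 3.655 m → arm 3.655 m, τ = 295 × 3.655 = 1078 N·m clockwise.
Lamp: 3.63 × 9.8 = 35.57 N down at 2.86 m → arm 2.86 m, τ = 35.57 × 2.86 = 101.7 N·m clockwise.
Net load moment about support A = 1180 N·m clockwise.
Reaction R at support B is upward at 7.31 m, arm 7.31 m → moment R × 7.31 counterclockwise.
Στ = 0 ⇒ R × 7.31 = 1180 ⇒ R = 161 N.

R_B ≈ 161 N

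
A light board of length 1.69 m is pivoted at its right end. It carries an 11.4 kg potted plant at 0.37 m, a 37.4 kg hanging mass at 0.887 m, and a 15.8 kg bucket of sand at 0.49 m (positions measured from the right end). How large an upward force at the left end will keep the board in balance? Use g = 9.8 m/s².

Taking torques about the right end:
Potted plant: 11.4 × 9.8 = 111.7 N down at 0.37 m → arm 0.37 m, τ = 111.7 × 0.37 = 41.33 N·m counterclockwise.
Hanging mass: 37.4 × 9.8 = 366.5 N down at 0.887 m → arm 0.887 m, τ = 366.5 × 0.887 = 325.1 N·m counterclockwise.
Bucket of sand: 15.8 × 9.8 = 154.8 N down at 0.49 m → arm 0.49 m, τ = 154.8 × 0.49 = 75.85 N·m counterclockwise.
Net moment of the loads = 442.3 N·m counterclockwise.
The upward force F acts at the left end, arm 1.69 m, giving F × 1.69 clockwise.
Balancing moments: F × 1.69 = 442.3, giving F = 442.3 / 1.69 = 262 N.

F ≈ 262 N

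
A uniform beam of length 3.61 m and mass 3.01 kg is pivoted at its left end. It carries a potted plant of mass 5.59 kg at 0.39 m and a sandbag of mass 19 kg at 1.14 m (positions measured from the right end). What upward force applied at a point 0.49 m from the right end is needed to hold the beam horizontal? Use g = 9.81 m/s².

F ≈ 221 N

Sum moments about the left end (the unknown pivot reaction has zero arm there).
Beam weight: 3.01 × 9.81 = 29.53 N down at 1.805 m → arm 1.805 m, τ = 29.53 × 1.805 = 53.3 N·m clockwise.
Potted plant: 5.59 × 9.81 = 54.84 N down at 0.39 m → arm 3.22 m, τ = 54.84 × 3.22 = 176.6 N·m clockwise.
Sandbag: 19 × 9.81 = 186.4 N down at 1.14 m → arm 2.47 m, τ = 186.4 × 2.47 = 460.4 N·m clockwise.
Net moment of the loads = 690.3 N·m clockwise.
The upward force F acts at a point 0.49 m from the right end, arm 3.12 m, giving F × 3.12 counterclockwise.
Balancing moments: F × 3.12 = 690.3, giving F = 690.3 / 3.12 = 221 N.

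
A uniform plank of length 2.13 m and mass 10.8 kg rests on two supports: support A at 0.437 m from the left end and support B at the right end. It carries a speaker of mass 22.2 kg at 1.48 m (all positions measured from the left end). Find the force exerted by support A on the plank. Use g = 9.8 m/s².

Taking torques about support B:
Beam weight: 10.8 × 9.8 = 105.8 N down at 1.065 m → arm 1.065 m, τ = 105.8 × 1.065 = 112.7 N·m counterclockwise.
Speaker: 22.2 × 9.8 = 217.6 N down at 1.48 m → arm 0.65 m, τ = 217.6 × 0.65 = 141.4 N·m counterclockwise.
Net load moment about support B = 254.1 N·m counterclockwise.
Reaction R at support A is upward at 0.437 m, arm 1.693 m → moment R × 1.693 clockwise.
Setting net torque to zero: R × 1.693 = 254.1 → R = 150 N.

R_A ≈ 150 N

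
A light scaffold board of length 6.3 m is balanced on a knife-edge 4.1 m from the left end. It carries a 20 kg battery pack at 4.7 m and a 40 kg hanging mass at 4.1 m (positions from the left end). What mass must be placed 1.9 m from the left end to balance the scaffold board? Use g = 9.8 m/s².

Choose the knife-edge (at 4.1 m from the left end) as the axis so the support reaction has zero arm there.
Battery pack: 20 × 9.8 = 196 N down at 4.7 m → arm 0.6 m, τ = 196 × 0.6 = 117.6 N·m clockwise.
Hanging mass: acts at the knife-edge, moment arm 0 → no torque.
Net moment of known loads = 117.6 N·m clockwise.
An unknown mass m at 1.9 m has arm 2.2 m; its moment is m·g·2.2 counterclockwise.
Setting net torque to zero: m × 9.8 × 2.2 = 117.6 → m = 117.6 / (9.8 × 2.2) = 5.45 kg.

m ≈ 5.45 kg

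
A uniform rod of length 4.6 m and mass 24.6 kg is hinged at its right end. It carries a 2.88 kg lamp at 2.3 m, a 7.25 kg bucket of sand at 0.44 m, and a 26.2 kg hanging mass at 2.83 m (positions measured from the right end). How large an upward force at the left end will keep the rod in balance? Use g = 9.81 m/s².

F ≈ 300 N

Taking torques about the right end:
Beam weight: 24.6 × 9.81 = 241.3 N down at 2.3 m → arm 2.3 m, τ = 241.3 × 2.3 = 555 N·m counterclockwise.
Lamp: 2.88 × 9.81 = 28.25 N down at 2.3 m → arm 2.3 m, τ = 28.25 × 2.3 = 64.97 N·m counterclockwise.
Bucket of sand: 7.25 × 9.81 = 71.12 N down at 0.44 m → arm 0.44 m, τ = 71.12 × 0.44 = 31.29 N·m counterclockwise.
Hanging mass: 26.2 × 9.81 = 257 N down at 2.83 m → arm 2.83 m, τ = 257 × 2.83 = 727.3 N·m counterclockwise.
Net moment of the loads = 1379 N·m counterclockwise.
The upward force F acts at the left end, arm 4.6 m, giving F × 4.6 clockwise.
Στ = 0 ⇒ F × 4.6 = 1379 ⇒ F = 1379 / 4.6 = 300 N.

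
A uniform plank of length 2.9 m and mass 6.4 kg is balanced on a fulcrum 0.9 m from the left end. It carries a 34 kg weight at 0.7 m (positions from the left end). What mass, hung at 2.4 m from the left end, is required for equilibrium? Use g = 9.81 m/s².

Taking torques about the fulcrum (at 0.9 m from the left end):
Beam weight: 6.4 × 9.81 = 62.78 N down at 1.45 m → arm 0.55 m, τ = 62.78 × 0.55 = 34.53 N·m clockwise.
Weight: 34 × 9.81 = 333.5 N down at 0.7 m → arm 0.2 m, τ = 333.5 × 0.2 = 66.7 N·m counterclockwise.
Net moment of known loads = 32.17 N·m counterclockwise.
An unknown mass m at 2.4 m has arm 1.5 m; its moment is m·g·1.5 clockwise.
Setting net torque to zero: m × 9.81 × 1.5 = 32.17 → m = 32.17 / (9.81 × 1.5) = 2.19 kg.

m ≈ 2.19 kg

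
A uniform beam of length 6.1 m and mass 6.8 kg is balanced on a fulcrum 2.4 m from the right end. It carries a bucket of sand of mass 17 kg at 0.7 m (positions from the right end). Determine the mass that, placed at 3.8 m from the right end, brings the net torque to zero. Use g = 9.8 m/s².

Choose the fulcrum (at 2.4 m from the right end) as the axis so the support reaction has zero arm there.
Beam weight: 6.8 × 9.8 = 66.64 N down at 3.05 m → arm 0.65 m, τ = 66.64 × 0.65 = 43.32 N·m counterclockwise.
Bucket of sand: 17 × 9.8 = 166.6 N down at 0.7 m → arm 1.7 m, τ = 166.6 × 1.7 = 283.2 N·m clockwise.
Net moment of known loads = 239.9 N·m clockwise.
An unknown mass m at 3.8 m has arm 1.4 m; its moment is m·g·1.4 counterclockwise.
For rotational equilibrium, m × 9.8 × 1.4 = 239.9, so m = 239.9 / (9.8 × 1.4) = 17.5 kg.

m ≈ 17.5 kg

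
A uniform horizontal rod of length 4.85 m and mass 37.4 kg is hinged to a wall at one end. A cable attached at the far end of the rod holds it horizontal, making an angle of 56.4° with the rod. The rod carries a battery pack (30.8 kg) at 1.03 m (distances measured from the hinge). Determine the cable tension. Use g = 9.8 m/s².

Take moments about the hinge.
Beam weight: 37.4 × 9.8 = 366.5 N down at 2.425 m → arm 2.425 m, τ = 366.5 × 2.425 = 888.8 N·m clockwise.
Battery pack: 30.8 × 9.8 = 301.8 N down at 1.03 m → arm 1.03 m, τ = 301.8 × 1.03 = 310.9 N·m clockwise.
Total clockwise load moment = 1200 N·m.
The cable tension T acts at 4.85 m; only its component perpendicular to the rod, T sinθ, produces torque. sin 56.4° = 0.8329.
For rotational equilibrium, T × 4.85 × 0.8329 = 1200, so T = 1200 / 4.04 = 297 N.

T ≈ 297 N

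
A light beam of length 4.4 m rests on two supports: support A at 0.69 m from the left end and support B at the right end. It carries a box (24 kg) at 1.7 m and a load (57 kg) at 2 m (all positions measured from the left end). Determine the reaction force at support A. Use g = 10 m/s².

R_A ≈ 543 N

Choose support B as the axis so its reaction then has zero moment arm.
Box: 24 × 10 = 240 N down at 1.7 m → arm 2.7 m, τ = 240 × 2.7 = 648 N·m counterclockwise.
Load: 57 × 10 = 570 N down at 2 m → arm 2.4 m, τ = 570 × 2.4 = 1368 N·m counterclockwise.
Net load moment about support B = 2016 N·m counterclockwise.
Reaction R at support A is upward at 0.69 m, arm 3.71 m → moment R × 3.71 clockwise.
Balancing moments: R × 3.71 = 2016, giving R = 543 N.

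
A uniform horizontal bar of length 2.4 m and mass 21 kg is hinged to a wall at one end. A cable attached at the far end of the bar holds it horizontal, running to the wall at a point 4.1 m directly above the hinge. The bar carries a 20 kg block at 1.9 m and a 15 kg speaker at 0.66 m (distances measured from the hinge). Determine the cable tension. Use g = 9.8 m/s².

Choose the hinge as the axis so the unknown hinge reaction has zero arm there.
Beam weight: 21 × 9.8 = 205.8 N down at 1.2 m → arm 1.2 m, τ = 205.8 × 1.2 = 247 N·m clockwise.
Block: 20 × 9.8 = 196 N down at 1.9 m → arm 1.9 m, τ = 196 × 1.9 = 372.4 N·m clockwise.
Speaker: 15 × 9.8 = 147 N down at 0.66 m → arm 0.66 m, τ = 147 × 0.66 = 97.02 N·m clockwise.
Total clockwise load moment = 716.4 N·m.
The cable tension T acts at 2.4 m; only its component perpendicular to the bar, T sinθ, produces torque. sinθ = h/√(h²+d²) = 4.1/√(4.1²+2.4²) = 0.863.
Balancing moments: T × 2.4 × 0.863 = 716.4, giving T = 716.4 / 2.071 = 346 N.

T ≈ 346 N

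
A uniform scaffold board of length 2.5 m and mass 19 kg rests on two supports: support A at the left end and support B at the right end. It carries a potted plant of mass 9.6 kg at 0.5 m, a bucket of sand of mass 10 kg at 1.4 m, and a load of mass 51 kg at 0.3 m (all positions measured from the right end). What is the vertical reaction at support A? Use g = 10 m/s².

R_A ≈ 231 N

Choose support B as the axis so its reaction then has zero moment arm.
Beam weight: 19 × 10 = 190 N down at 1.25 m → arm 1.25 m, τ = 190 × 1.25 = 237.5 N·m counterclockwise.
Potted plant: 9.6 × 10 = 96 N down at 0.5 m → arm 0.5 m, τ = 96 × 0.5 = 48 N·m counterclockwise.
Bucket of sand: 10 × 10 = 100 N down at 1.4 m → arm 1.4 m, τ = 100 × 1.4 = 140 N·m counterclockwise.
Load: 51 × 10 = 510 N down at 0.3 m → arm 0.3 m, τ = 510 × 0.3 = 153 N·m counterclockwise.
Net load moment about support B = 578.5 N·m counterclockwise.
Reaction R at support A is upward at 2.5 m, arm 2.5 m → moment R × 2.5 clockwise.
Στ = 0 ⇒ R × 2.5 = 578.5 ⇒ R = 231 N.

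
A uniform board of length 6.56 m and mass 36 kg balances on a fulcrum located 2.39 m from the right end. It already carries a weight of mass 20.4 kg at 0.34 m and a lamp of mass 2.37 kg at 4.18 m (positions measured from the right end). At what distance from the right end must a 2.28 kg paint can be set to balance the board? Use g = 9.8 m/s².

x ≈ 4.82 m from the right end

Choose the fulcrum (at 2.39 m from the right end) as the axis so the support reaction has zero arm there.
Beam weight: 36 × 9.8 = 352.8 N down at 3.28 m → arm 0.89 m, τ = 352.8 × 0.89 = 314 N·m counterclockwise.
Weight: 20.4 × 9.8 = 199.9 N down at 0.34 m → arm 2.05 m, τ = 199.9 × 2.05 = 409.8 N·m clockwise.
Lamp: 2.37 × 9.8 = 23.23 N down at 4.18 m → arm 1.79 m, τ = 23.23 × 1.79 = 41.58 N·m counterclockwise.
Net moment of existing loads = 54.22 N·m clockwise.
The paint can weighs 2.28 × 9.8 = 22.34 N and must supply an equal counterclockwise moment, so its lever arm about the fulcrum is 54.22 / 22.34 = 2.43 m.
That puts it at 2.39 + 2.43 = 4.82 m from the right end.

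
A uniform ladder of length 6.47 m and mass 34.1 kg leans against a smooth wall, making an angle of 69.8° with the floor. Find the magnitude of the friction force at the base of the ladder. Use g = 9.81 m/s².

Sum moments about the foot of the ladder (the floor normal and friction both act there and drop out).
Ladder weight 34.1×9.81 = 334.5 N acts at 3.235 m along the ladder; its horizontal arm is 3.235·cos69.8° = 1.117 m → τ = 373.6 N·m clockwise.
Wall normal N acts horizontally at the top; its moment arm is the height L sinθ = 6.47·sin69.8° = 6.072 m, counterclockwise.
Setting net torque to zero: N × 6.072 = 373.6 → N = 61.5 N.
ΣFx = 0: friction at the foot balances the wall's push, so f = N_wall = 61.5 N.

f ≈ 61.5 N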